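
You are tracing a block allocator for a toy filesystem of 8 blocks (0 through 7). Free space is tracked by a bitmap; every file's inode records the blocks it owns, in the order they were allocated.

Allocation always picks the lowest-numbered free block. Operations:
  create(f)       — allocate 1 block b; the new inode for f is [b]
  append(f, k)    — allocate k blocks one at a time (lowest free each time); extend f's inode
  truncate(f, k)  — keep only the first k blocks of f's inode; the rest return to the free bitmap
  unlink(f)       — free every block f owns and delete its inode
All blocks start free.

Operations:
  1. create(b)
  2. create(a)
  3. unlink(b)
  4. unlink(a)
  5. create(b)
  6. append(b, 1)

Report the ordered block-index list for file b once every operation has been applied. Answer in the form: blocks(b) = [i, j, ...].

  1. create(b)  ⇒  F.......  {b→[0]}
  2. create(a)  ⇒  FF......  {a→[1]; b→[0]}
  3. unlink(b)  ⇒  .F......  {a→[1]}
  4. unlink(a)  ⇒  ........  {}
  5. create(b)  ⇒  F.......  {b→[0]}
  6. append(b, 1)  ⇒  FF......  {b→[0, 1]}

blocks(b) = [0, 1]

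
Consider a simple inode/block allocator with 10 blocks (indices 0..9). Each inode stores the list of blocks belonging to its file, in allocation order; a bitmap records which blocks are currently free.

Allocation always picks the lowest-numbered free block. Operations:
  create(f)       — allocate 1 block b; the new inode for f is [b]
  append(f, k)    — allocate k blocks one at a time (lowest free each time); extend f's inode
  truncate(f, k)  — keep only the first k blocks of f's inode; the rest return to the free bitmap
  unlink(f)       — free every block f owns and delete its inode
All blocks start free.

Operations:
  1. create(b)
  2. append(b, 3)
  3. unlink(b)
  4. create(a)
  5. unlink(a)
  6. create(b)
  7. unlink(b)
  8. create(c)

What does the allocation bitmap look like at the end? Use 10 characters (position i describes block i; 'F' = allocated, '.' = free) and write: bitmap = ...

bitmap = F.........

[1] create(b) — b=0 (map F.........)
[2] append(b, 3) — b=0,1,2,3 (map FFFF......)
[3] unlink(b) —  (map ..........)
[4] create(a) — a=0 (map F.........)
[5] unlink(a) —  (map ..........)
[6] create(b) — b=0 (map F.........)
[7] unlink(b) —  (map ..........)
[8] create(c) — c=0 (map F.........)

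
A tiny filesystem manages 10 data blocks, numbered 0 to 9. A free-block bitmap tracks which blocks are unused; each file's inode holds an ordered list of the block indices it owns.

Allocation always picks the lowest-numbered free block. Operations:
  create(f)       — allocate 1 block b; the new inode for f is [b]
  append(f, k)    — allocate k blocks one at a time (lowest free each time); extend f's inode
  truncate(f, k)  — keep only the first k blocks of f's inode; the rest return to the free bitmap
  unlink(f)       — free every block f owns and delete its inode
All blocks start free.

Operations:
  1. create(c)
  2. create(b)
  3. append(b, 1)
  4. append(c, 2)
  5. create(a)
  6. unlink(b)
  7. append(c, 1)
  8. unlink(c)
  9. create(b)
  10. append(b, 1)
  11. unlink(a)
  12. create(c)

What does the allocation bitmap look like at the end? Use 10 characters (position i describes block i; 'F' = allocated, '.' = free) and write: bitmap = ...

[1] create(c) — c=0 (map F.........)
[2] create(b) — b=1 c=0 (map FF........)
[3] append(b, 1) — b=1,2 c=0 (map FFF.......)
[4] append(c, 2) — b=1,2 c=0,3,4 (map FFFFF.....)
[5] create(a) — a=5 b=1,2 c=0,3,4 (map FFFFFF....)
[6] unlink(b) — a=5 c=0,3,4 (map F..FFF....)
[7] append(c, 1) — a=5 c=0,3,4,1 (map FF.FFF....)
[8] unlink(c) — a=5 (map .....F....)
[9] create(b) — a=5 b=0 (map F....F....)
[10] append(b, 1) — a=5 b=0,1 (map FF...F....)
[11] unlink(a) — b=0,1 (map FF........)
[12] create(c) — b=0,1 c=2 (map FFF.......)

bitmap = FFF.......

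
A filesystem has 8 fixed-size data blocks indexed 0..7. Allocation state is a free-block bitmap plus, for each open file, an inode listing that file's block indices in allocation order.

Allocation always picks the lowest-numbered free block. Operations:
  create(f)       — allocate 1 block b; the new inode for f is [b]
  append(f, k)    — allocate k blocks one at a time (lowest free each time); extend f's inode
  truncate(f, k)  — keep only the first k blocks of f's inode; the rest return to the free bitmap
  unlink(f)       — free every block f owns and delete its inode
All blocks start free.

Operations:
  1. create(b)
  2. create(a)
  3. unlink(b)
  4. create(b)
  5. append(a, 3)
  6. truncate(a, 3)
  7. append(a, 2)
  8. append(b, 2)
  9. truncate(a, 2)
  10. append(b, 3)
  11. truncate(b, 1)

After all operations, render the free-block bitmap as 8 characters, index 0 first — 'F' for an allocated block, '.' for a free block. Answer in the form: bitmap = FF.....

after create(b) → b:[0]  free=[F.......]
after create(a) → a:[1], b:[0]  free=[FF......]
after unlink(b) → a:[1]  free=[.F......]
after create(b) → a:[1], b:[0]  free=[FF......]
after append(a, 3) → a:[1, 2, 3, 4], b:[0]  free=[FFFFF...]
after truncate(a, 3) → a:[1, 2, 3], b:[0]  free=[FFFF....]
after append(a, 2) → a:[1, 2, 3, 4, 5], b:[0]  free=[FFFFFF..]
after append(b, 2) → a:[1, 2, 3, 4, 5], b:[0, 6, 7]  free=[FFFFFFFF]
after truncate(a, 2) → a:[1, 2], b:[0, 6, 7]  free=[FFF...FF]
after append(b, 3) → a:[1, 2], b:[0, 6, 7, 3, 4, 5]  free=[FFFFFFFF]
after truncate(b, 1) → a:[1, 2], b:[0]  free=[FFF.....]

bitmap = FFF.....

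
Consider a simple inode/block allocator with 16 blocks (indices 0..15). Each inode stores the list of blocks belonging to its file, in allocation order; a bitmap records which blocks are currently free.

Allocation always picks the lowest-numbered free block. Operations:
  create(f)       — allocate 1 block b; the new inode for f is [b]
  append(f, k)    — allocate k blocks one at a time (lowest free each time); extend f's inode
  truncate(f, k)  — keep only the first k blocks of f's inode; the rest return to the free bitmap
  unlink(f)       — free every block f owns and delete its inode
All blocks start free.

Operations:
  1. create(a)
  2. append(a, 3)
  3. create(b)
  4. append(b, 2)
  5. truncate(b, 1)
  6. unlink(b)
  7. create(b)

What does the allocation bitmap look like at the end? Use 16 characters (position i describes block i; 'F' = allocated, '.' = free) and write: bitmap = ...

[1] create(a) — a=0 (map F...............)
[2] append(a, 3) — a=0,1,2,3 (map FFFF............)
[3] create(b) — a=0,1,2,3 b=4 (map FFFFF...........)
[4] append(b, 2) — a=0,1,2,3 b=4,5,6 (map FFFFFFF.........)
[5] truncate(b, 1) — a=0,1,2,3 b=4 (map FFFFF...........)
[6] unlink(b) — a=0,1,2,3 (map FFFF............)
[7] create(b) — a=0,1,2,3 b=4 (map FFFFF...........)

bitmap = FFFFF...........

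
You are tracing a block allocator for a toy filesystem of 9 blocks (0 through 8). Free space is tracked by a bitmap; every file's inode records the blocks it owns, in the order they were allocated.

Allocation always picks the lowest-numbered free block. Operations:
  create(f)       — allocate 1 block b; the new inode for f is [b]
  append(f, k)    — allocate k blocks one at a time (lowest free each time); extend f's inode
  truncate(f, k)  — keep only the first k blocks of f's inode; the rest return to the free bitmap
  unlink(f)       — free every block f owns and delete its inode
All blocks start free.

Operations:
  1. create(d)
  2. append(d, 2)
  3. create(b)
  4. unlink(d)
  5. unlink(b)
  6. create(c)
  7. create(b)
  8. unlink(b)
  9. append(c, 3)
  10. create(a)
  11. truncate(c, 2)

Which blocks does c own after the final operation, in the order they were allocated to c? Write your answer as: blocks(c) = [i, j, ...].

blocks(c) = [0, 1]

after create(d) → d:[0]  free=[F........]
after append(d, 2) → d:[0, 1, 2]  free=[FFF......]
after create(b) → b:[3], d:[0, 1, 2]  free=[FFFF.....]
after unlink(d) → b:[3]  free=[...F.....]
after unlink(b) →   free=[.........]
after create(c) → c:[0]  free=[F........]
after create(b) → b:[1], c:[0]  free=[FF.......]
after unlink(b) → c:[0]  free=[F........]
after append(c, 3) → c:[0, 1, 2, 3]  free=[FFFF.....]
after create(a) → a:[4], c:[0, 1, 2, 3]  free=[FFFFF....]
after truncate(c, 2) → a:[4], c:[0, 1]  free=[FF..F....]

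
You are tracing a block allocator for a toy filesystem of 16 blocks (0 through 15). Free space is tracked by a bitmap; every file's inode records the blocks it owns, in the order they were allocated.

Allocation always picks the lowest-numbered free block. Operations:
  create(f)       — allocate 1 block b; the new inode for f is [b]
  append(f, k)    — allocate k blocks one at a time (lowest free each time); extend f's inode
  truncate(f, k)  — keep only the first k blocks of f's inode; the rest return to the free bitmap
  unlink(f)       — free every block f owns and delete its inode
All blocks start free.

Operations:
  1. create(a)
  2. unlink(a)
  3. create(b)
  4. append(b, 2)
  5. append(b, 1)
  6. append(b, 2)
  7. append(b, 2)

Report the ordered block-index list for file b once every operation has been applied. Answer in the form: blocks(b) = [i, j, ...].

blocks(b) = [0, 1, 2, 3, 4, 5, 6, 7]

  1. create(a)  ⇒  F...............  {a→[0]}
  2. unlink(a)  ⇒  ................  {}
  3. create(b)  ⇒  F...............  {b→[0]}
  4. append(b, 2)  ⇒  FFF.............  {b→[0, 1, 2]}
  5. append(b, 1)  ⇒  FFFF............  {b→[0, 1, 2, 3]}
  6. append(b, 2)  ⇒  FFFFFF..........  {b→[0, 1, 2, 3, 4, 5]}
  7. append(b, 2)  ⇒  FFFFFFFF........  {b→[0, 1, 2, 3, 4, 5, 6, 7]}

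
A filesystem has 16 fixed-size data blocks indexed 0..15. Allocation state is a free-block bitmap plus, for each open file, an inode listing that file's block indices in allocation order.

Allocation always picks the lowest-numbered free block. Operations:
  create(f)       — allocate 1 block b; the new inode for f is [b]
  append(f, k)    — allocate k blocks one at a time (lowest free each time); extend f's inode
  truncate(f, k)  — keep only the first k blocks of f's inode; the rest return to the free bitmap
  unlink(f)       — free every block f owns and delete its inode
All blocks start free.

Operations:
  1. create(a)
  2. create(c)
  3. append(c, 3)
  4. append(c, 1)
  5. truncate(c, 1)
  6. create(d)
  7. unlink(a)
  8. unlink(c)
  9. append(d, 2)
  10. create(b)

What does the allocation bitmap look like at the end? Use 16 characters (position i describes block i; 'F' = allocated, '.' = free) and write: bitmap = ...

[1] create(a) — a=0 (map F...............)
[2] create(c) — a=0 c=1 (map FF..............)
[3] append(c, 3) — a=0 c=1,2,3,4 (map FFFFF...........)
[4] append(c, 1) — a=0 c=1,2,3,4,5 (map FFFFFF..........)
[5] truncate(c, 1) — a=0 c=1 (map FF..............)
[6] create(d) — a=0 c=1 d=2 (map FFF.............)
[7] unlink(a) — c=1 d=2 (map .FF.............)
[8] unlink(c) — d=2 (map ..F.............)
[9] append(d, 2) — d=2,0,1 (map FFF.............)
[10] create(b) — b=3 d=2,0,1 (map FFFF............)

bitmap = FFFF............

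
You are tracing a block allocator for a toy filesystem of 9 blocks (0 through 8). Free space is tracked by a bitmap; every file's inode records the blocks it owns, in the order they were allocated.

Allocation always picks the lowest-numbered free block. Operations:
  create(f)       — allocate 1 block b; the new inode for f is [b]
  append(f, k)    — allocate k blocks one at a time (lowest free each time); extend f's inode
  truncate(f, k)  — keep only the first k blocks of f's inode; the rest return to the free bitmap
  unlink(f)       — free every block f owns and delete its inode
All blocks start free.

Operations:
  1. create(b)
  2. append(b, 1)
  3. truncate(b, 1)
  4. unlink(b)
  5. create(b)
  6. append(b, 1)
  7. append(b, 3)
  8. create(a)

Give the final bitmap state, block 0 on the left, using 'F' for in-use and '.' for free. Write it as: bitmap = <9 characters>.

after create(b) → b:[0]  free=[F........]
after append(b, 1) → b:[0, 1]  free=[FF.......]
after truncate(b, 1) → b:[0]  free=[F........]
after unlink(b) →   free=[.........]
after create(b) → b:[0]  free=[F........]
after append(b, 1) → b:[0, 1]  free=[FF.......]
after append(b, 3) → b:[0, 1, 2, 3, 4]  free=[FFFFF....]
after create(a) → a:[5], b:[0, 1, 2, 3, 4]  free=[FFFFFF...]

bitmap = FFFFFF...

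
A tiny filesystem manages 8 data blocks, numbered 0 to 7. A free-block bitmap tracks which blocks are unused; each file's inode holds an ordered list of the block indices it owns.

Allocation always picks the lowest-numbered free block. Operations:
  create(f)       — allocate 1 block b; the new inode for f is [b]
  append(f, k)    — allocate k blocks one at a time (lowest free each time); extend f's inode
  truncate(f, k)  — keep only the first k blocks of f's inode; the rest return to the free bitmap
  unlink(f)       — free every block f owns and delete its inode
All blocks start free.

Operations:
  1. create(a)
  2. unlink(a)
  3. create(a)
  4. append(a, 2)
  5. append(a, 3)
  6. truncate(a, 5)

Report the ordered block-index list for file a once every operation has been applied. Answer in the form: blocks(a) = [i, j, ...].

create(a): bitmap=F....... | a=[0]
unlink(a): bitmap=........ | 
create(a): bitmap=F....... | a=[0]
append(a, 2): bitmap=FFF..... | a=[0, 1, 2]
append(a, 3): bitmap=FFFFFF.. | a=[0, 1, 2, 3, 4, 5]
truncate(a, 5): bitmap=FFFFF... | a=[0, 1, 2, 3, 4]

blocks(a) = [0, 1, 2, 3, 4]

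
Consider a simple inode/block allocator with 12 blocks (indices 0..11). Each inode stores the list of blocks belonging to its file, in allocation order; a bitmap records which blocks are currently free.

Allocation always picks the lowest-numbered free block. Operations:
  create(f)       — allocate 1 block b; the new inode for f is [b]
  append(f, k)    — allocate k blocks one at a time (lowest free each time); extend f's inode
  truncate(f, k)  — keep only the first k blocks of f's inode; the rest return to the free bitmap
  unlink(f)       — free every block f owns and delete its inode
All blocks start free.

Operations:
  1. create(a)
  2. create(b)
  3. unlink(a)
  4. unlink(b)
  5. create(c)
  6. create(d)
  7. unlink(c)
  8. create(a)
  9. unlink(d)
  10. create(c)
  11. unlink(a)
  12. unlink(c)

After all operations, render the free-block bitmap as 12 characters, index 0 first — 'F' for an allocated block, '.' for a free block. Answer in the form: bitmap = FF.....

[1] create(a) — a=0 (map F...........)
[2] create(b) — a=0 b=1 (map FF..........)
[3] unlink(a) — b=1 (map .F..........)
[4] unlink(b) —  (map ............)
[5] create(c) — c=0 (map F...........)
[6] create(d) — c=0 d=1 (map FF..........)
[7] unlink(c) — d=1 (map .F..........)
[8] create(a) — a=0 d=1 (map FF..........)
[9] unlink(d) — a=0 (map F...........)
[10] create(c) — a=0 c=1 (map FF..........)
[11] unlink(a) — c=1 (map .F..........)
[12] unlink(c) —  (map ............)

bitmap = ............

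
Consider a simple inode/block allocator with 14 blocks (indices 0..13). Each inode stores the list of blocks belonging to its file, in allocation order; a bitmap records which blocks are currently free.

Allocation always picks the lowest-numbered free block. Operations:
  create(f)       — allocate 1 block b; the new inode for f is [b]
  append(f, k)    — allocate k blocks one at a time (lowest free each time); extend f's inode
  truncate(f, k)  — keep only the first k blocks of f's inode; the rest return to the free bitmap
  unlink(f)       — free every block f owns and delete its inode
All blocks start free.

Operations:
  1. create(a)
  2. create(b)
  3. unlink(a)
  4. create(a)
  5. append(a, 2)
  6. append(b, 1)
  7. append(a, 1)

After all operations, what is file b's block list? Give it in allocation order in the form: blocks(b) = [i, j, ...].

blocks(b) = [1, 4]

after create(a) → a:[0]  free=[F.............]
after create(b) → a:[0], b:[1]  free=[FF............]
after unlink(a) → b:[1]  free=[.F............]
after create(a) → a:[0], b:[1]  free=[FF............]
after append(a, 2) → a:[0, 2, 3], b:[1]  free=[FFFF..........]
after append(b, 1) → a:[0, 2, 3], b:[1, 4]  free=[FFFFF.........]
after append(a, 1) → a:[0, 2, 3, 5], b:[1, 4]  free=[FFFFFF........]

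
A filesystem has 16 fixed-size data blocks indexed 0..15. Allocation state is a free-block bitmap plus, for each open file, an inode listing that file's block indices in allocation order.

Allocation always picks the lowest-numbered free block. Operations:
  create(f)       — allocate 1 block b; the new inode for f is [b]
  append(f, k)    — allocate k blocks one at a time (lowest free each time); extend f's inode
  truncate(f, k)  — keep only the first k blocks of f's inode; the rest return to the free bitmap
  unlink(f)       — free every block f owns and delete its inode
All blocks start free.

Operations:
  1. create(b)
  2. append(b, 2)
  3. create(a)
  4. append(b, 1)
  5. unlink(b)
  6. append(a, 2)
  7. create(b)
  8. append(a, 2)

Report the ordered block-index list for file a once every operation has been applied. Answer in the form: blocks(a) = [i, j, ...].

create(b): bitmap=F............... | b=[0]
append(b, 2): bitmap=FFF............. | b=[0, 1, 2]
create(a): bitmap=FFFF............ | a=[3] b=[0, 1, 2]
append(b, 1): bitmap=FFFFF........... | a=[3] b=[0, 1, 2, 4]
unlink(b): bitmap=...F............ | a=[3]
append(a, 2): bitmap=FF.F............ | a=[3, 0, 1]
create(b): bitmap=FFFF............ | a=[3, 0, 1] b=[2]
append(a, 2): bitmap=FFFFFF.......... | a=[3, 0, 1, 4, 5] b=[2]

blocks(a) = [3, 0, 1, 4, 5]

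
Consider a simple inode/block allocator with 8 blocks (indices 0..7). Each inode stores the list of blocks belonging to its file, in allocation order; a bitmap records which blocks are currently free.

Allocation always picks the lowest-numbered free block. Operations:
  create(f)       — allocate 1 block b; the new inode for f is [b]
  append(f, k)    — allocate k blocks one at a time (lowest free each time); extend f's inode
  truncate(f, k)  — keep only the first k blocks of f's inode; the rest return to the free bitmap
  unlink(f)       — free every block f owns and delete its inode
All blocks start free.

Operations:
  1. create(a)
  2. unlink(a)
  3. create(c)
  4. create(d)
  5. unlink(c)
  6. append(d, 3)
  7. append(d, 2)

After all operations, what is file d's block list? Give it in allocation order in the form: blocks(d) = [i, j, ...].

blocks(d) = [1, 0, 2, 3, 4, 5]

create(a): bitmap=F....... | a=[0]
unlink(a): bitmap=........ | 
create(c): bitmap=F....... | c=[0]
create(d): bitmap=FF...... | c=[0] d=[1]
unlink(c): bitmap=.F...... | d=[1]
append(d, 3): bitmap=FFFF.... | d=[1, 0, 2, 3]
append(d, 2): bitmap=FFFFFF.. | d=[1, 0, 2, 3, 4, 5]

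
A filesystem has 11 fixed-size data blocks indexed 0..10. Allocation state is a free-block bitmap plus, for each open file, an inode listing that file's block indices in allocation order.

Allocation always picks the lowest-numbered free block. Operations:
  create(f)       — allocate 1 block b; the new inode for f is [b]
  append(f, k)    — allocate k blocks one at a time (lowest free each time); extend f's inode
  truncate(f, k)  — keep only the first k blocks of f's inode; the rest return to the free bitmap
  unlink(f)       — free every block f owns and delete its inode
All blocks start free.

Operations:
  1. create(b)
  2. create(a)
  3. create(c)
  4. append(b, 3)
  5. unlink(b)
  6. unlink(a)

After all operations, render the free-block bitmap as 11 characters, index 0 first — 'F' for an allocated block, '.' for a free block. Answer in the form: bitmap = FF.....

bitmap = ..F........

[1] create(b) — b=0 (map F..........)
[2] create(a) — a=1 b=0 (map FF.........)
[3] create(c) — a=1 b=0 c=2 (map FFF........)
[4] append(b, 3) — a=1 b=0,3,4,5 c=2 (map FFFFFF.....)
[5] unlink(b) — a=1 c=2 (map .FF........)
[6] unlink(a) — c=2 (map ..F........)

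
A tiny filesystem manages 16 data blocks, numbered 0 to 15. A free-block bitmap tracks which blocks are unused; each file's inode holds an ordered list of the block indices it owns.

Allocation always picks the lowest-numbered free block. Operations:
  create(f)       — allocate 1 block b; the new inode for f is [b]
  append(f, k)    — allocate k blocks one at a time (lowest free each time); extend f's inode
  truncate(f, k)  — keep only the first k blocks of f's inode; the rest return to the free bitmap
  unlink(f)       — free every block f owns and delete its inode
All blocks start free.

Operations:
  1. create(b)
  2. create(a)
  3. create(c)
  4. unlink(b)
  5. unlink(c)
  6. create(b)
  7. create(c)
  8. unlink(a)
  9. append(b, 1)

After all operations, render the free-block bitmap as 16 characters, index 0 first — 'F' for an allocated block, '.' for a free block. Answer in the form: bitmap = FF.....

bitmap = FFF.............

[1] create(b) — b=0 (map F...............)
[2] create(a) — a=1 b=0 (map FF..............)
[3] create(c) — a=1 b=0 c=2 (map FFF.............)
[4] unlink(b) — a=1 c=2 (map .FF.............)
[5] unlink(c) — a=1 (map .F..............)
[6] create(b) — a=1 b=0 (map FF..............)
[7] create(c) — a=1 b=0 c=2 (map FFF.............)
[8] unlink(a) — b=0 c=2 (map F.F.............)
[9] append(b, 1) — b=0,1 c=2 (map FFF.............)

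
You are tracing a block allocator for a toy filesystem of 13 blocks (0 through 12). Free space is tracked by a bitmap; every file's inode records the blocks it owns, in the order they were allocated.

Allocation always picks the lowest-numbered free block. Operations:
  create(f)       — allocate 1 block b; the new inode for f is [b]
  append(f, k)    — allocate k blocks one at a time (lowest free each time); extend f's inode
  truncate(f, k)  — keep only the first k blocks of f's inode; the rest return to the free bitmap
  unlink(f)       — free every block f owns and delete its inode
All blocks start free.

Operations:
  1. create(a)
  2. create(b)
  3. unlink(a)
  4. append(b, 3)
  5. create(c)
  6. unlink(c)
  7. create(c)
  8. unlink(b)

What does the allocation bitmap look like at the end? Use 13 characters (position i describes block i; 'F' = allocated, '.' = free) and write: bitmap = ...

[1] create(a) — a=0 (map F............)
[2] create(b) — a=0 b=1 (map FF...........)
[3] unlink(a) — b=1 (map .F...........)
[4] append(b, 3) — b=1,0,2,3 (map FFFF.........)
[5] create(c) — b=1,0,2,3 c=4 (map FFFFF........)
[6] unlink(c) — b=1,0,2,3 (map FFFF.........)
[7] create(c) — b=1,0,2,3 c=4 (map FFFFF........)
[8] unlink(b) — c=4 (map ....F........)

bitmap = ....F........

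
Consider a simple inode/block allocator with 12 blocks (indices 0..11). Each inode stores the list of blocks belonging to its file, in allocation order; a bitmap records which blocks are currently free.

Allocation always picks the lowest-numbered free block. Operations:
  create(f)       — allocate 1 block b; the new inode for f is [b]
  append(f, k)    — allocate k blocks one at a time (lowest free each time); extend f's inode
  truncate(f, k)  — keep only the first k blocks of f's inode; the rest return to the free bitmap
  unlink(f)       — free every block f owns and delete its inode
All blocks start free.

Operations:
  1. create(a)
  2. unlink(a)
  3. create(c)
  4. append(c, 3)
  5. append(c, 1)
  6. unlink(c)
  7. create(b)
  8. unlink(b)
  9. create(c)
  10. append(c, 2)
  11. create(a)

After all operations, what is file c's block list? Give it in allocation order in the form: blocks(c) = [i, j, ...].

blocks(c) = [0, 1, 2]

create(a): bitmap=F........... | a=[0]
unlink(a): bitmap=............ | 
create(c): bitmap=F........... | c=[0]
append(c, 3): bitmap=FFFF........ | c=[0, 1, 2, 3]
append(c, 1): bitmap=FFFFF....... | c=[0, 1, 2, 3, 4]
unlink(c): bitmap=............ | 
create(b): bitmap=F........... | b=[0]
unlink(b): bitmap=............ | 
create(c): bitmap=F........... | c=[0]
append(c, 2): bitmap=FFF......... | c=[0, 1, 2]
create(a): bitmap=FFFF........ | a=[3] c=[0, 1, 2]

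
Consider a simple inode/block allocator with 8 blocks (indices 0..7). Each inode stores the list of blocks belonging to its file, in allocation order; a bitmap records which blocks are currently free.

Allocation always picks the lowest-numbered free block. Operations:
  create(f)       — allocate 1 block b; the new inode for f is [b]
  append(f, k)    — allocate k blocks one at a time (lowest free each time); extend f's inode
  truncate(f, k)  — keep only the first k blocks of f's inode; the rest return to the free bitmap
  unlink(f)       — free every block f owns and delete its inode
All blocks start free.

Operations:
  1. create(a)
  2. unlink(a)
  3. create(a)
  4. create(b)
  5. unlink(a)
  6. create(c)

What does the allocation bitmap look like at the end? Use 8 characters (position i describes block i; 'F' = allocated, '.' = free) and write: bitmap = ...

after create(a) → a:[0]  free=[F.......]
after unlink(a) →   free=[........]
after create(a) → a:[0]  free=[F.......]
after create(b) → a:[0], b:[1]  free=[FF......]
after unlink(a) → b:[1]  free=[.F......]
after create(c) → b:[1], c:[0]  free=[FF......]

bitmap = FF......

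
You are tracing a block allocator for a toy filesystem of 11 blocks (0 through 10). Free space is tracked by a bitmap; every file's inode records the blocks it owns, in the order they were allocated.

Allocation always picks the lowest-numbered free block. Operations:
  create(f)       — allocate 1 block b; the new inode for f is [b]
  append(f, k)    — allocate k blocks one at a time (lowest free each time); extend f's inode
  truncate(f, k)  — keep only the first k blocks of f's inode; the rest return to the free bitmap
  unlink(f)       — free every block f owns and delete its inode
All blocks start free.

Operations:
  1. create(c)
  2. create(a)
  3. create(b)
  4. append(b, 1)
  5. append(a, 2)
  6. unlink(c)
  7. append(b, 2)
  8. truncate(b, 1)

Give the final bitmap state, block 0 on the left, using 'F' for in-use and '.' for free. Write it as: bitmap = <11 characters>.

bitmap = .FF.FF.....

after create(c) → c:[0]  free=[F..........]
after create(a) → a:[1], c:[0]  free=[FF.........]
after create(b) → a:[1], b:[2], c:[0]  free=[FFF........]
after append(b, 1) → a:[1], b:[2, 3], c:[0]  free=[FFFF.......]
after append(a, 2) → a:[1, 4, 5], b:[2, 3], c:[0]  free=[FFFFFF.....]
after unlink(c) → a:[1, 4, 5], b:[2, 3]  free=[.FFFFF.....]
after append(b, 2) → a:[1, 4, 5], b:[2, 3, 0, 6]  free=[FFFFFFF....]
after truncate(b, 1) → a:[1, 4, 5], b:[2]  free=[.FF.FF.....]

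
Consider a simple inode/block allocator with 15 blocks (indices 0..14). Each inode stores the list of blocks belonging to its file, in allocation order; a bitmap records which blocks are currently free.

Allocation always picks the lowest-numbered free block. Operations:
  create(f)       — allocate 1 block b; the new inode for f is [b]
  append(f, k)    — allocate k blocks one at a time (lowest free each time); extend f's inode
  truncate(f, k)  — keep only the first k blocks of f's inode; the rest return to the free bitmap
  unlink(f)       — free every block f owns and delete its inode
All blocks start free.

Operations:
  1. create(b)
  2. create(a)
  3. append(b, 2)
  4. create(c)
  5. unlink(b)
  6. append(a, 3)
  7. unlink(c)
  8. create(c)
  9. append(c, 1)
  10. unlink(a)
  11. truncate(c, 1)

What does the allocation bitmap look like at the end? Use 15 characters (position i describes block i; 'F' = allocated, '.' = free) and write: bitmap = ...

bitmap = ....F..........

after create(b) → b:[0]  free=[F..............]
after create(a) → a:[1], b:[0]  free=[FF.............]
after append(b, 2) → a:[1], b:[0, 2, 3]  free=[FFFF...........]
after create(c) → a:[1], b:[0, 2, 3], c:[4]  free=[FFFFF..........]
after unlink(b) → a:[1], c:[4]  free=[.F..F..........]
after append(a, 3) → a:[1, 0, 2, 3], c:[4]  free=[FFFFF..........]
after unlink(c) → a:[1, 0, 2, 3]  free=[FFFF...........]
after create(c) → a:[1, 0, 2, 3], c:[4]  free=[FFFFF..........]
after append(c, 1) → a:[1, 0, 2, 3], c:[4, 5]  free=[FFFFFF.........]
after unlink(a) → c:[4, 5]  free=[....FF.........]
after truncate(c, 1) → c:[4]  free=[....F..........]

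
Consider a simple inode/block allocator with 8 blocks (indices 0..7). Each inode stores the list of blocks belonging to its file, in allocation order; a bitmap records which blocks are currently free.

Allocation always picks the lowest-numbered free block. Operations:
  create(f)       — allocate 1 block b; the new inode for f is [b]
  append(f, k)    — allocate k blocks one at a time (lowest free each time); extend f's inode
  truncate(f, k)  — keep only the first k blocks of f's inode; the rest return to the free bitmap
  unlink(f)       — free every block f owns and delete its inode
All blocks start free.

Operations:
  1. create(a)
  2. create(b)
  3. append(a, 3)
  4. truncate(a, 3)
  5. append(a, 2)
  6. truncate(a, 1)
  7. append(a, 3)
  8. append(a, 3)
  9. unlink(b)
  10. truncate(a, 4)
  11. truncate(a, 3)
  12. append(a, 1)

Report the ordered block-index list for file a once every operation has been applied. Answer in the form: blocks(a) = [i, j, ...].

blocks(a) = [0, 2, 3, 1]

[1] create(a) — a=0 (map F.......)
[2] create(b) — a=0 b=1 (map FF......)
[3] append(a, 3) — a=0,2,3,4 b=1 (map FFFFF...)
[4] truncate(a, 3) — a=0,2,3 b=1 (map FFFF....)
[5] append(a, 2) — a=0,2,3,4,5 b=1 (map FFFFFF..)
[6] truncate(a, 1) — a=0 b=1 (map FF......)
[7] append(a, 3) — a=0,2,3,4 b=1 (map FFFFF...)
[8] append(a, 3) — a=0,2,3,4,5,6,7 b=1 (map FFFFFFFF)
[9] unlink(b) — a=0,2,3,4,5,6,7 (map F.FFFFFF)
[10] truncate(a, 4) — a=0,2,3,4 (map F.FFF...)
[11] truncate(a, 3) — a=0,2,3 (map F.FF....)
[12] append(a, 1) — a=0,2,3,1 (map FFFF....)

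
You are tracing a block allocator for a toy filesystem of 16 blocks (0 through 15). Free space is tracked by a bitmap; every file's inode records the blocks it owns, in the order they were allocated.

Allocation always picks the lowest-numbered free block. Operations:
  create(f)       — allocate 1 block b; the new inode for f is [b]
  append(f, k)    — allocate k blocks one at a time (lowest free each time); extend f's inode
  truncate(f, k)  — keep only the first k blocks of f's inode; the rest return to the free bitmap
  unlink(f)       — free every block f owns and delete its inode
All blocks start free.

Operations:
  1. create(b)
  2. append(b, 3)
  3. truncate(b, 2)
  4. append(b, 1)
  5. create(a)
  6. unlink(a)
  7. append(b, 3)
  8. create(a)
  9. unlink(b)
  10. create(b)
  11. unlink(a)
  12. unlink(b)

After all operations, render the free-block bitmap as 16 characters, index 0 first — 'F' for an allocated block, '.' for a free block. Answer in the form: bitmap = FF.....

bitmap = ................

after create(b) → b:[0]  free=[F...............]
after append(b, 3) → b:[0, 1, 2, 3]  free=[FFFF............]
after truncate(b, 2) → b:[0, 1]  free=[FF..............]
after append(b, 1) → b:[0, 1, 2]  free=[FFF.............]
after create(a) → a:[3], b:[0, 1, 2]  free=[FFFF............]
after unlink(a) → b:[0, 1, 2]  free=[FFF.............]
after append(b, 3) → b:[0, 1, 2, 3, 4, 5]  free=[FFFFFF..........]
after create(a) → a:[6], b:[0, 1, 2, 3, 4, 5]  free=[FFFFFFF.........]
after unlink(b) → a:[6]  free=[......F.........]
after create(b) → a:[6], b:[0]  free=[F.....F.........]
after unlink(a) → b:[0]  free=[F...............]
after unlink(b) →   free=[................]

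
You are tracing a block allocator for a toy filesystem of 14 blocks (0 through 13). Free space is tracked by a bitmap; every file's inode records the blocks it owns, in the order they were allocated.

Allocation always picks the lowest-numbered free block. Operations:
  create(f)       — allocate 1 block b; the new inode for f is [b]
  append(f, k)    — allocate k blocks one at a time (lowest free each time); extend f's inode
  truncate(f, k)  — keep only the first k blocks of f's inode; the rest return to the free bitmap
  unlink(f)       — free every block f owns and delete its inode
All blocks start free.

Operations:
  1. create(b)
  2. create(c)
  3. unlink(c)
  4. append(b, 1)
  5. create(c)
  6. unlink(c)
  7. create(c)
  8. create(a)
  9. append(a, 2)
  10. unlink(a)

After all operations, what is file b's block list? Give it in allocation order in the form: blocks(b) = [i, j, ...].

blocks(b) = [0, 1]

create(b): bitmap=F............. | b=[0]
create(c): bitmap=FF............ | b=[0] c=[1]
unlink(c): bitmap=F............. | b=[0]
append(b, 1): bitmap=FF............ | b=[0, 1]
create(c): bitmap=FFF........... | b=[0, 1] c=[2]
unlink(c): bitmap=FF............ | b=[0, 1]
create(c): bitmap=FFF........... | b=[0, 1] c=[2]
create(a): bitmap=FFFF.......... | a=[3] b=[0, 1] c=[2]
append(a, 2): bitmap=FFFFFF........ | a=[3, 4, 5] b=[0, 1] c=[2]
unlink(a): bitmap=FFF........... | b=[0, 1] c=[2]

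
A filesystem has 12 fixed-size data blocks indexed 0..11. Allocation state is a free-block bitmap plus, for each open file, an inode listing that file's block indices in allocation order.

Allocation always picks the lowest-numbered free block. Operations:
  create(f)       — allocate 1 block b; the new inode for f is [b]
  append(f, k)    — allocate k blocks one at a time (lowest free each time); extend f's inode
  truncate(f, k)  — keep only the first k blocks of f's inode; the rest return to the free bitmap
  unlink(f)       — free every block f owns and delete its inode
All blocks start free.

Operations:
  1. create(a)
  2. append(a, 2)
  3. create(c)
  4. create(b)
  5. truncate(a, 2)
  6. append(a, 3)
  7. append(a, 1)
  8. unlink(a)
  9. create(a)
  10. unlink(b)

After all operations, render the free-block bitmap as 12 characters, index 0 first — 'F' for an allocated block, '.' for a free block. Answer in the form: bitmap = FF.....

bitmap = F..F........

after create(a) → a:[0]  free=[F...........]
after append(a, 2) → a:[0, 1, 2]  free=[FFF.........]
after create(c) → a:[0, 1, 2], c:[3]  free=[FFFF........]
after create(b) → a:[0, 1, 2], b:[4], c:[3]  free=[FFFFF.......]
after truncate(a, 2) → a:[0, 1], b:[4], c:[3]  free=[FF.FF.......]
after append(a, 3) → a:[0, 1, 2, 5, 6], b:[4], c:[3]  free=[FFFFFFF.....]
after append(a, 1) → a:[0, 1, 2, 5, 6, 7], b:[4], c:[3]  free=[FFFFFFFF....]
after unlink(a) → b:[4], c:[3]  free=[...FF.......]
after create(a) → a:[0], b:[4], c:[3]  free=[F..FF.......]
after unlink(b) → a:[0], c:[3]  free=[F..F........]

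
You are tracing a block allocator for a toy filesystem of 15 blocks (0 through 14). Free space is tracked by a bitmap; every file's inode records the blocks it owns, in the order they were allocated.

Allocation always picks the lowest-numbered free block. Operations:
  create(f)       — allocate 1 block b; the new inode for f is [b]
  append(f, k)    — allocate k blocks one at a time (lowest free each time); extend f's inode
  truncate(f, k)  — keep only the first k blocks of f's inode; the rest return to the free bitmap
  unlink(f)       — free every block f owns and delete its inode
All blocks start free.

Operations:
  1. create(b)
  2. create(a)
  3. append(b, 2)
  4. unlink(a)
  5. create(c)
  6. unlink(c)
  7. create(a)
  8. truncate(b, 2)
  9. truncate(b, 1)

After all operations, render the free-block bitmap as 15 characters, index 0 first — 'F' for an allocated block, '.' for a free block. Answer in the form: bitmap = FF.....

bitmap = FF.............

  1. create(b)  ⇒  F..............  {b→[0]}
  2. create(a)  ⇒  FF.............  {a→[1]; b→[0]}
  3. append(b, 2)  ⇒  FFFF...........  {a→[1]; b→[0, 2, 3]}
  4. unlink(a)  ⇒  F.FF...........  {b→[0, 2, 3]}
  5. create(c)  ⇒  FFFF...........  {b→[0, 2, 3]; c→[1]}
  6. unlink(c)  ⇒  F.FF...........  {b→[0, 2, 3]}
  7. create(a)  ⇒  FFFF...........  {a→[1]; b→[0, 2, 3]}
  8. truncate(b, 2)  ⇒  FFF............  {a→[1]; b→[0, 2]}
  9. truncate(b, 1)  ⇒  FF.............  {a→[1]; b→[0]}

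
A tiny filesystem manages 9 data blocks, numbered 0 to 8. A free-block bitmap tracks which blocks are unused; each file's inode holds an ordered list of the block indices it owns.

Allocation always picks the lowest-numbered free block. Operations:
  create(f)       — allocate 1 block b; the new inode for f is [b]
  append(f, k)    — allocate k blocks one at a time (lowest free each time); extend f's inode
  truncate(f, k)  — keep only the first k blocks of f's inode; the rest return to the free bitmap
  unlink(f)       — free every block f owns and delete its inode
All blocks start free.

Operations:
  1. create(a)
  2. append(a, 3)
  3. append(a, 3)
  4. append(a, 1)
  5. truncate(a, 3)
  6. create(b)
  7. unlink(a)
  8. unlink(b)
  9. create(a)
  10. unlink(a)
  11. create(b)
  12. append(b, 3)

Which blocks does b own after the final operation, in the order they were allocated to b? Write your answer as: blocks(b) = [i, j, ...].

blocks(b) = [0, 1, 2, 3]

  1. create(a)  ⇒  F........  {a→[0]}
  2. append(a, 3)  ⇒  FFFF.....  {a→[0, 1, 2, 3]}
  3. append(a, 3)  ⇒  FFFFFFF..  {a→[0, 1, 2, 3, 4, 5, 6]}
  4. append(a, 1)  ⇒  FFFFFFFF.  {a→[0, 1, 2, 3, 4, 5, 6, 7]}
  5. truncate(a, 3)  ⇒  FFF......  {a→[0, 1, 2]}
  6. create(b)  ⇒  FFFF.....  {a→[0, 1, 2]; b→[3]}
  7. unlink(a)  ⇒  ...F.....  {b→[3]}
  8. unlink(b)  ⇒  .........  {}
  9. create(a)  ⇒  F........  {a→[0]}
  10. unlink(a)  ⇒  .........  {}
  11. create(b)  ⇒  F........  {b→[0]}
  12. append(b, 3)  ⇒  FFFF.....  {b→[0, 1, 2, 3]}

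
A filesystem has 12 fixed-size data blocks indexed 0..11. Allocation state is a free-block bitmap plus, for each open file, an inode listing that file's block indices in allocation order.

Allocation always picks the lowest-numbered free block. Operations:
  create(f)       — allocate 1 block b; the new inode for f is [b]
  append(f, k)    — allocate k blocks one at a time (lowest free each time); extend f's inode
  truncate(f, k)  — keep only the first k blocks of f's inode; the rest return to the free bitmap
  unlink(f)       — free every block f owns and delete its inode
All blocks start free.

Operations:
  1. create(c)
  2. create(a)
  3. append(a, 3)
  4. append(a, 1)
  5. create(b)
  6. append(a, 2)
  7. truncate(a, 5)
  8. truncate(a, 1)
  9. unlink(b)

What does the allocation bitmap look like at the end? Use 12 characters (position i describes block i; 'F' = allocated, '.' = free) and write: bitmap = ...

[1] create(c) — c=0 (map F...........)
[2] create(a) — a=1 c=0 (map FF..........)
[3] append(a, 3) — a=1,2,3,4 c=0 (map FFFFF.......)
[4] append(a, 1) — a=1,2,3,4,5 c=0 (map FFFFFF......)
[5] create(b) — a=1,2,3,4,5 b=6 c=0 (map FFFFFFF.....)
[6] append(a, 2) — a=1,2,3,4,5,7,8 b=6 c=0 (map FFFFFFFFF...)
[7] truncate(a, 5) — a=1,2,3,4,5 b=6 c=0 (map FFFFFFF.....)
[8] truncate(a, 1) — a=1 b=6 c=0 (map FF....F.....)
[9] unlink(b) — a=1 c=0 (map FF..........)

bitmap = FF..........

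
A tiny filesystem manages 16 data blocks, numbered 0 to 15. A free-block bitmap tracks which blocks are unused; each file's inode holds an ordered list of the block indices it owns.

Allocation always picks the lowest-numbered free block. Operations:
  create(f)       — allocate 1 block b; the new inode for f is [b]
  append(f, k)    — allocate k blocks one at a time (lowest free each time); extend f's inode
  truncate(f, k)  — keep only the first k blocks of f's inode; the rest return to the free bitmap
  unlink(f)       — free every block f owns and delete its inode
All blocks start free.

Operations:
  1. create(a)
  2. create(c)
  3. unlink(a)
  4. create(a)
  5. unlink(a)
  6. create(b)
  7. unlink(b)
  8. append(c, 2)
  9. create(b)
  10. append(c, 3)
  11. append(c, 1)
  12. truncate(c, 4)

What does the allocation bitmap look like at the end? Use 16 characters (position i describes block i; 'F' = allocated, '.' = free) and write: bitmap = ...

bitmap = FFFFF...........

  1. create(a)  ⇒  F...............  {a→[0]}
  2. create(c)  ⇒  FF..............  {a→[0]; c→[1]}
  3. unlink(a)  ⇒  .F..............  {c→[1]}
  4. create(a)  ⇒  FF..............  {a→[0]; c→[1]}
  5. unlink(a)  ⇒  .F..............  {c→[1]}
  6. create(b)  ⇒  FF..............  {b→[0]; c→[1]}
  7. unlink(b)  ⇒  .F..............  {c→[1]}
  8. append(c, 2)  ⇒  FFF.............  {c→[1, 0, 2]}
  9. create(b)  ⇒  FFFF............  {b→[3]; c→[1, 0, 2]}
  10. append(c, 3)  ⇒  FFFFFFF.........  {b→[3]; c→[1, 0, 2, 4, 5, 6]}
  11. append(c, 1)  ⇒  FFFFFFFF........  {b→[3]; c→[1, 0, 2, 4, 5, 6, 7]}
  12. truncate(c, 4)  ⇒  FFFFF...........  {b→[3]; c→[1, 0, 2, 4]}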